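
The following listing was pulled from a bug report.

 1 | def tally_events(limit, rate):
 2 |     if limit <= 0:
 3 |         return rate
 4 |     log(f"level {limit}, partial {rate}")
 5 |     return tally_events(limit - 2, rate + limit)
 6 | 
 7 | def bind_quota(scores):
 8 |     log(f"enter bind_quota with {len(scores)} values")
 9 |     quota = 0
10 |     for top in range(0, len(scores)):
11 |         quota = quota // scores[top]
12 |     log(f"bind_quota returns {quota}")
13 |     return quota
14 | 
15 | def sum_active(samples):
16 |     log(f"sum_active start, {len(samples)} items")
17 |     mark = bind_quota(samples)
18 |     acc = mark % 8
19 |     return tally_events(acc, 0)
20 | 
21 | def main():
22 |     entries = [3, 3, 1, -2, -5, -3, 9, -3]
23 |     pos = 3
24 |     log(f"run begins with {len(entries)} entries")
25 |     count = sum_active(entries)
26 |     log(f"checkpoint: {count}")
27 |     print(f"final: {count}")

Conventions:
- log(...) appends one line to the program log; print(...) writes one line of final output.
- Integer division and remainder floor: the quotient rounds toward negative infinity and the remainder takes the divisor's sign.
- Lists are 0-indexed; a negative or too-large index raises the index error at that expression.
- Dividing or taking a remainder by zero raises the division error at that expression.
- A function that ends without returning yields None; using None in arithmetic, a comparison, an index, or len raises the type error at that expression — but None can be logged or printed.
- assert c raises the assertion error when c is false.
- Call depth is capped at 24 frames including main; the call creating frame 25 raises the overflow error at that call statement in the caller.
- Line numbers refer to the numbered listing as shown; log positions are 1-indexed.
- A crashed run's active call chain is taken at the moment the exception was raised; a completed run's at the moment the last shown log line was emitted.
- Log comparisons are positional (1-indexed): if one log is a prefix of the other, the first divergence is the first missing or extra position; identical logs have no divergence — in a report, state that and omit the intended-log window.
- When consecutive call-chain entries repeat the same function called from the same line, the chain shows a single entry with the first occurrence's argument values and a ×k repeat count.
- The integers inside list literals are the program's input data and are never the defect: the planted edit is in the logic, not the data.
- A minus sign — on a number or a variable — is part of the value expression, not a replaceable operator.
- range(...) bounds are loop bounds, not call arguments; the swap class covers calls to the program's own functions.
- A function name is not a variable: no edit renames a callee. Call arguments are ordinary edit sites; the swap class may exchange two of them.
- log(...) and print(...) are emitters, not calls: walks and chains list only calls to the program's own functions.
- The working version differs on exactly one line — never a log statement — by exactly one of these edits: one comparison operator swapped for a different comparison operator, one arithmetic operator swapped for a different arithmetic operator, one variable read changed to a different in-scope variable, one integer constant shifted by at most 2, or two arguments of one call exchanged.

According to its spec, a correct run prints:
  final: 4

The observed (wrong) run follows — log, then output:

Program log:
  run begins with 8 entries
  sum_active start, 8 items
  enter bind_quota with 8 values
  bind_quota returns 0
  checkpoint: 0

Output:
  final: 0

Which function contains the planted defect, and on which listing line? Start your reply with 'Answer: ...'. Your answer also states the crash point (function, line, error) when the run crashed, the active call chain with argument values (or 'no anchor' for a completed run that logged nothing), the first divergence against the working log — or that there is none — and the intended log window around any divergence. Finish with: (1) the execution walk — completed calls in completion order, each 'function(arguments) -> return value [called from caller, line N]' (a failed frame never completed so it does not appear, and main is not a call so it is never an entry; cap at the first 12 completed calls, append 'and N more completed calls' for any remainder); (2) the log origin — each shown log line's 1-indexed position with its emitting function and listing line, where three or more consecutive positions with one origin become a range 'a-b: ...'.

Answer: the defect is in bind_quota at line 11.
The tell: The earliest visible damage is log position 4 — 'bind_quota returns 0' rather than the intended 'bind_quota returns 3'.
Call chain: main.
First divergence: position 4; shown 'bind_quota returns 0' vs intended 'bind_quota returns 3'.
Intended log window:
  2: sum_active start, 8 items
  3: enter bind_quota with 8 values
  4: bind_quota returns 3
  5: level 3, partial 0
Execution walk:
  bind_quota([3, 3, 1, -2, -5, -3, 9, -3]) -> 0  [called from sum_active, line 17]
  tally_events(0, 0) -> 0  [called from sum_active, line 19]
  sum_active([3, 3, 1, -2, -5, -3, 9, -3]) -> 0  [called from main, line 25]
Log origin:
  1: emitted by main (line 24)
  2: emitted by sum_active (line 16)
  3: emitted by bind_quota (line 8)
  4: emitted by bind_quota (line 12)
  5: emitted by main (line 26)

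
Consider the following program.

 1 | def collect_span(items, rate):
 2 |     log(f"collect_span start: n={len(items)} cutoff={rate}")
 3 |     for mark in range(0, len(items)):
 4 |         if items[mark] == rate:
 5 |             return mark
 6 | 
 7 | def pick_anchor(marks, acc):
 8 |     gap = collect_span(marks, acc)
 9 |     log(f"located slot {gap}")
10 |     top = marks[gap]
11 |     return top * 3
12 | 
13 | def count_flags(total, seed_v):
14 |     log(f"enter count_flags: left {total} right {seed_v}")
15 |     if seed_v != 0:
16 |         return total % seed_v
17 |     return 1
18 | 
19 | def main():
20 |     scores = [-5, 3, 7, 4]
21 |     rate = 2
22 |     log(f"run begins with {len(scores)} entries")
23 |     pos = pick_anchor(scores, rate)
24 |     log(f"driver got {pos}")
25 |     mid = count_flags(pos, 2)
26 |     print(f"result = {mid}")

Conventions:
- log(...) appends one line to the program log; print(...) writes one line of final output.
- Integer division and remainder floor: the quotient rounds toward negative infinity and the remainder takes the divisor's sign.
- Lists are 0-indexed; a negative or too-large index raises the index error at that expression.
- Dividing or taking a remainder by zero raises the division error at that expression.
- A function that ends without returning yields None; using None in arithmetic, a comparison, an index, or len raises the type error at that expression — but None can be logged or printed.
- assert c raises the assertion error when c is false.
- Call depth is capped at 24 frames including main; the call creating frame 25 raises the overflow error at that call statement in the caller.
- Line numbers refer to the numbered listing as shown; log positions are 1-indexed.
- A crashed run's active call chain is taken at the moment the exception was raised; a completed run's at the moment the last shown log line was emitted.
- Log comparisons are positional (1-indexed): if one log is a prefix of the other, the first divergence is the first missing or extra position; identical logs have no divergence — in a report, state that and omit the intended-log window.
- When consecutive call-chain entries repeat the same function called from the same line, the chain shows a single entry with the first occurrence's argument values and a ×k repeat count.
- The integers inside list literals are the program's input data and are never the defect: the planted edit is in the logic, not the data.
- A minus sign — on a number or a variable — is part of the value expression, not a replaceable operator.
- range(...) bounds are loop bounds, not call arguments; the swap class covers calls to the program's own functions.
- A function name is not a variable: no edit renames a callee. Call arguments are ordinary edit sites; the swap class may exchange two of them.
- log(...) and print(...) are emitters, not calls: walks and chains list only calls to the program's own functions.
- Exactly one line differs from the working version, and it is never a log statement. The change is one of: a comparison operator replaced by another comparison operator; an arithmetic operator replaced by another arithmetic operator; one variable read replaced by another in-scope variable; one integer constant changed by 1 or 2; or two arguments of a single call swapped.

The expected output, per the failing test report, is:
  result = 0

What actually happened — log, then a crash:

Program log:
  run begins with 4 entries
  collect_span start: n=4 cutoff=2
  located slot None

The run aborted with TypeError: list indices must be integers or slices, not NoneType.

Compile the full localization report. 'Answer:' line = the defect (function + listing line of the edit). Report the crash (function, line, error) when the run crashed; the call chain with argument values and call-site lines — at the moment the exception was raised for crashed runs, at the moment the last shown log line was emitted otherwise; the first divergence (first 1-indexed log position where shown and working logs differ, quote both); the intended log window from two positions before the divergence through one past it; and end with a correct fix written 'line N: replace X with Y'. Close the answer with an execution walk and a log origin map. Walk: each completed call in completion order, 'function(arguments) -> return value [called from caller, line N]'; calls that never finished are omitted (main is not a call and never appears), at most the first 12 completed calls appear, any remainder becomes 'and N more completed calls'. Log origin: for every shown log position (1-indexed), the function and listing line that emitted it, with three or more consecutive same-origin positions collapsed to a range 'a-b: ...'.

Answer: the defect is in main at line 21.
Core observation: The earliest visible damage is log position 2 — 'collect_span start: n=4 cutoff=2' rather than the intended 'collect_span start: n=4 cutoff=4'.
Crash: pick_anchor, line 10, TypeError.
Call chain: main -> pick_anchor([-5, 3, 7, 4], 2) (called at line 23).
First divergence: position 2 — shown 'collect_span start: n=4 cutoff=2', intended 'collect_span start: n=4 cutoff=4'.
Intended log window:
  1: run begins with 4 entries
  2: collect_span start: n=4 cutoff=4
  3: located slot 3
Execution walk:
  collect_span([-5, 3, 7, 4], 2) -> None  [called from pick_anchor, line 8]
Log origins:
  1: from main, line 22
  2: from collect_span, line 2
  3: from pick_anchor, line 9
A correct fix: line 21: replace `2` with `4`.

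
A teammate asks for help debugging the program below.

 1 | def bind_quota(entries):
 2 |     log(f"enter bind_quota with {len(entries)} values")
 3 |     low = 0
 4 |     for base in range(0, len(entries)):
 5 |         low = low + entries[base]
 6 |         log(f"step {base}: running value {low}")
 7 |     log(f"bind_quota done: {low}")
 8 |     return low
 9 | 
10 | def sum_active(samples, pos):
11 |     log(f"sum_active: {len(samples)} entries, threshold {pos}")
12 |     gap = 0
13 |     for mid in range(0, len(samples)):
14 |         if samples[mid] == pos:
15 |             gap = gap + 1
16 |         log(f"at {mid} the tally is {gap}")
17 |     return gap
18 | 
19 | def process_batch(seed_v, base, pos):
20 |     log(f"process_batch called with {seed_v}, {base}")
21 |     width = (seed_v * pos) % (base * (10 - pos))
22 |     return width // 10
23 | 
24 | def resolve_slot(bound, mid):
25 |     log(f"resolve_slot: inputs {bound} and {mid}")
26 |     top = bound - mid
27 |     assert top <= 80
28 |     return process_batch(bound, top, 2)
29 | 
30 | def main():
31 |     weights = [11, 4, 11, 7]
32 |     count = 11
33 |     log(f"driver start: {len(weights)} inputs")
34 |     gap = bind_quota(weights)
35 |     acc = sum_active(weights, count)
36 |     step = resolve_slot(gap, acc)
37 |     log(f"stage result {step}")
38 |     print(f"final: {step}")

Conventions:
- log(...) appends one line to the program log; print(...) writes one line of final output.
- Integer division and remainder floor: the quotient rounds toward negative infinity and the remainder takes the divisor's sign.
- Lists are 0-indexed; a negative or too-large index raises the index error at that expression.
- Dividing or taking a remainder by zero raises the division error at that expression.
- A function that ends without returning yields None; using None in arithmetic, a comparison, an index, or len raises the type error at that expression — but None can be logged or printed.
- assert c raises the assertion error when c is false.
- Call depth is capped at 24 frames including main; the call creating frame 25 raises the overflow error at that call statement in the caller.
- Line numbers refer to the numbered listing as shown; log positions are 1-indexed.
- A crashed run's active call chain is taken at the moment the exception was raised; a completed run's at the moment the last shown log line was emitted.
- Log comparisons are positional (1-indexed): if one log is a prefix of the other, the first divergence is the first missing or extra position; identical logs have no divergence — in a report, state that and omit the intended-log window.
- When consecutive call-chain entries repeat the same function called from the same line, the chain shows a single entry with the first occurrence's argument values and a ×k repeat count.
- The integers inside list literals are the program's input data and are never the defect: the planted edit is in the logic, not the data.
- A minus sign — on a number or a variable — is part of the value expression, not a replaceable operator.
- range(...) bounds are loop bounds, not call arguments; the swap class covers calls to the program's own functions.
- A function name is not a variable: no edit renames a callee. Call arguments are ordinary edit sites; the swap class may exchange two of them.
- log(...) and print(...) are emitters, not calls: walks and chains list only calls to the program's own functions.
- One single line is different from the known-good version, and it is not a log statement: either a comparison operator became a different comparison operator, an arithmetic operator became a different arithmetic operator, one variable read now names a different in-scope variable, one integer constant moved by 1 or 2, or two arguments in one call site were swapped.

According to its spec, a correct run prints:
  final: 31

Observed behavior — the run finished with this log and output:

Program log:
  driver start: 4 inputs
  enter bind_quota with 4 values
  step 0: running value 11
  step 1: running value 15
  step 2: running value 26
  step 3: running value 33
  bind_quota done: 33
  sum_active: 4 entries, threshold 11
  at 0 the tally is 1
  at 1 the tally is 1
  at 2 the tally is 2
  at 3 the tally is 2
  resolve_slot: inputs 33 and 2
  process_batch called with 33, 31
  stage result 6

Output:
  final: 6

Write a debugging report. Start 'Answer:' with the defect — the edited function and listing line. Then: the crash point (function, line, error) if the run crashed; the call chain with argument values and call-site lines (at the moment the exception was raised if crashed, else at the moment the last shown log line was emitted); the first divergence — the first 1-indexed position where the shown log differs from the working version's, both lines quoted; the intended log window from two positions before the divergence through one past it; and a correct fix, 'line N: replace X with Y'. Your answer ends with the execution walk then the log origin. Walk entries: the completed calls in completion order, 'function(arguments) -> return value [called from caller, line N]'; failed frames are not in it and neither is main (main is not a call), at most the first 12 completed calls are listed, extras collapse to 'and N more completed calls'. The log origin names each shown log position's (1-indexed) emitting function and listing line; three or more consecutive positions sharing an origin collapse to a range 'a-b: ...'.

Answer: the defect is in process_batch at line 21.
The tell: The log first diverges at position 15: the faulty run prints 'stage result 6' where the working version prints 'stage result 31'.
Call chain: main.
First divergence: position 15; shown 'stage result 6' vs intended 'stage result 31'.
Intended log window:
  13: resolve_slot: inputs 33 and 2
  14: process_batch called with 33, 31
  15: stage result 31
Execution walk:
  bind_quota([11, 4, 11, 7]) -> 33  [called from main, line 34]
  sum_active([11, 4, 11, 7], 11) -> 2  [called from main, line 35]
  process_batch(33, 31, 2) -> 6  [called from resolve_slot, line 28]
  resolve_slot(33, 2) -> 6  [called from main, line 36]
Origin of each log line:
  1: emitted by main (line 33)
  2: emitted by bind_quota (line 2)
  3-6: emitted by bind_quota (line 6)
  7: emitted by bind_quota (line 7)
  8: emitted by sum_active (line 11)
  9-12: emitted by sum_active (line 16)
  13: emitted by resolve_slot (line 25)
  14: emitted by process_batch (line 20)
  15: emitted by main (line 37)
A correct fix: line 21: replace `%` with `+`.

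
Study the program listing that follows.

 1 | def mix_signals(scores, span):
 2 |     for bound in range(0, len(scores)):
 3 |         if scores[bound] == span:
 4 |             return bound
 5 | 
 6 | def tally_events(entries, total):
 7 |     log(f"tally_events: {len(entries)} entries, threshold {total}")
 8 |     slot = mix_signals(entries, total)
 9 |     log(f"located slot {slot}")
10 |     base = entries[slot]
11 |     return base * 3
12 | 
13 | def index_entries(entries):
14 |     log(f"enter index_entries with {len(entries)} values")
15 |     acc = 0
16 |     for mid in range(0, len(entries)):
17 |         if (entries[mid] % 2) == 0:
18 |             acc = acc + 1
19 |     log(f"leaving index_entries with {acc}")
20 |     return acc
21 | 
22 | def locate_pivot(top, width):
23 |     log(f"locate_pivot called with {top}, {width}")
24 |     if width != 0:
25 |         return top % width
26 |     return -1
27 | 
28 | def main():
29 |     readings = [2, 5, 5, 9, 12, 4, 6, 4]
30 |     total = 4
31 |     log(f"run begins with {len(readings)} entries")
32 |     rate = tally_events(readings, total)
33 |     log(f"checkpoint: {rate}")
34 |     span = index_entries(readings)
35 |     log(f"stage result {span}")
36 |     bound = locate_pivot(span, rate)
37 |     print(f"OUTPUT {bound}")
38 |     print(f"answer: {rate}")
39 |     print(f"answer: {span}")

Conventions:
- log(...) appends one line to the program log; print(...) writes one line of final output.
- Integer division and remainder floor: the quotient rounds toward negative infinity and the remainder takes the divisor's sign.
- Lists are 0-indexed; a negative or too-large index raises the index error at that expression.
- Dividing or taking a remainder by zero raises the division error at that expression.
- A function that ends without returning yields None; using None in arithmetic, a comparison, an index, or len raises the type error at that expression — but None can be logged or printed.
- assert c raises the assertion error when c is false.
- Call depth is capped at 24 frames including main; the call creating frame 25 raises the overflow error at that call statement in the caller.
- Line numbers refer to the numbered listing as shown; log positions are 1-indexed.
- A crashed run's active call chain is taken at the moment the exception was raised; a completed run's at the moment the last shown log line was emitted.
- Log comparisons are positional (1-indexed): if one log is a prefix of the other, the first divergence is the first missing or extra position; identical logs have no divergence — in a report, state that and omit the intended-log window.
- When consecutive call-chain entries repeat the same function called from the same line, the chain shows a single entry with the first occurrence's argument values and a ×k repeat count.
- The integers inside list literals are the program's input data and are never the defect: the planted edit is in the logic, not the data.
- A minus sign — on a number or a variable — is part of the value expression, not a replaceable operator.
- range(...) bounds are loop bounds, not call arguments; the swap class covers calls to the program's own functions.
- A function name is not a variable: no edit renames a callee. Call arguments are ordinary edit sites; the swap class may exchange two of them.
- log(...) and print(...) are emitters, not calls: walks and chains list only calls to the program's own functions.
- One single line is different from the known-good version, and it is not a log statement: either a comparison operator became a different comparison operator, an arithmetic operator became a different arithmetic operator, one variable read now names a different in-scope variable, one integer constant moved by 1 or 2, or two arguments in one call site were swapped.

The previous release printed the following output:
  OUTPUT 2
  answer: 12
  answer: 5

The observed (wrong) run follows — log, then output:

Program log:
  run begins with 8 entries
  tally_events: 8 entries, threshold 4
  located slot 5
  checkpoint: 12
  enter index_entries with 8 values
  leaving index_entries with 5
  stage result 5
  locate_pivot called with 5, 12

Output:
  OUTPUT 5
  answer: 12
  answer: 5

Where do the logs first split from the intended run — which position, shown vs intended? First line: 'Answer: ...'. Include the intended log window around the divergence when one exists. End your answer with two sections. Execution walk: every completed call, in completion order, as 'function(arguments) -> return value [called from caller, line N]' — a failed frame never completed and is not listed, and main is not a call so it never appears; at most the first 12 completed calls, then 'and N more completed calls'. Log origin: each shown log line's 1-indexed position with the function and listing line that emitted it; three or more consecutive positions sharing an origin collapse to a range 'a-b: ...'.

Answer: position 8; shown 'locate_pivot called with 5, 12' vs intended 'locate_pivot called with 12, 5'.
Intended log window:
  6: leaving index_entries with 5
  7: stage result 5
  8: locate_pivot called with 12, 5
Execution walk:
  mix_signals([2, 5, 5, 9, 12, 4, 6, 4], 4) -> 5  [called from tally_events, line 8]
  tally_events([2, 5, 5, 9, 12, 4, 6, 4], 4) -> 12  [called from main, line 32]
  index_entries([2, 5, 5, 9, 12, 4, 6, 4]) -> 5  [called from main, line 34]
  locate_pivot(5, 12) -> 5  [called from main, line 36]
Log origin:
  1: logged in main at line 31
  2: logged in tally_events at line 7
  3: logged in tally_events at line 9
  4: logged in main at line 33
  5: logged in index_entries at line 14
  6: logged in index_entries at line 19
  7: logged in main at line 35
  8: logged in locate_pivot at line 23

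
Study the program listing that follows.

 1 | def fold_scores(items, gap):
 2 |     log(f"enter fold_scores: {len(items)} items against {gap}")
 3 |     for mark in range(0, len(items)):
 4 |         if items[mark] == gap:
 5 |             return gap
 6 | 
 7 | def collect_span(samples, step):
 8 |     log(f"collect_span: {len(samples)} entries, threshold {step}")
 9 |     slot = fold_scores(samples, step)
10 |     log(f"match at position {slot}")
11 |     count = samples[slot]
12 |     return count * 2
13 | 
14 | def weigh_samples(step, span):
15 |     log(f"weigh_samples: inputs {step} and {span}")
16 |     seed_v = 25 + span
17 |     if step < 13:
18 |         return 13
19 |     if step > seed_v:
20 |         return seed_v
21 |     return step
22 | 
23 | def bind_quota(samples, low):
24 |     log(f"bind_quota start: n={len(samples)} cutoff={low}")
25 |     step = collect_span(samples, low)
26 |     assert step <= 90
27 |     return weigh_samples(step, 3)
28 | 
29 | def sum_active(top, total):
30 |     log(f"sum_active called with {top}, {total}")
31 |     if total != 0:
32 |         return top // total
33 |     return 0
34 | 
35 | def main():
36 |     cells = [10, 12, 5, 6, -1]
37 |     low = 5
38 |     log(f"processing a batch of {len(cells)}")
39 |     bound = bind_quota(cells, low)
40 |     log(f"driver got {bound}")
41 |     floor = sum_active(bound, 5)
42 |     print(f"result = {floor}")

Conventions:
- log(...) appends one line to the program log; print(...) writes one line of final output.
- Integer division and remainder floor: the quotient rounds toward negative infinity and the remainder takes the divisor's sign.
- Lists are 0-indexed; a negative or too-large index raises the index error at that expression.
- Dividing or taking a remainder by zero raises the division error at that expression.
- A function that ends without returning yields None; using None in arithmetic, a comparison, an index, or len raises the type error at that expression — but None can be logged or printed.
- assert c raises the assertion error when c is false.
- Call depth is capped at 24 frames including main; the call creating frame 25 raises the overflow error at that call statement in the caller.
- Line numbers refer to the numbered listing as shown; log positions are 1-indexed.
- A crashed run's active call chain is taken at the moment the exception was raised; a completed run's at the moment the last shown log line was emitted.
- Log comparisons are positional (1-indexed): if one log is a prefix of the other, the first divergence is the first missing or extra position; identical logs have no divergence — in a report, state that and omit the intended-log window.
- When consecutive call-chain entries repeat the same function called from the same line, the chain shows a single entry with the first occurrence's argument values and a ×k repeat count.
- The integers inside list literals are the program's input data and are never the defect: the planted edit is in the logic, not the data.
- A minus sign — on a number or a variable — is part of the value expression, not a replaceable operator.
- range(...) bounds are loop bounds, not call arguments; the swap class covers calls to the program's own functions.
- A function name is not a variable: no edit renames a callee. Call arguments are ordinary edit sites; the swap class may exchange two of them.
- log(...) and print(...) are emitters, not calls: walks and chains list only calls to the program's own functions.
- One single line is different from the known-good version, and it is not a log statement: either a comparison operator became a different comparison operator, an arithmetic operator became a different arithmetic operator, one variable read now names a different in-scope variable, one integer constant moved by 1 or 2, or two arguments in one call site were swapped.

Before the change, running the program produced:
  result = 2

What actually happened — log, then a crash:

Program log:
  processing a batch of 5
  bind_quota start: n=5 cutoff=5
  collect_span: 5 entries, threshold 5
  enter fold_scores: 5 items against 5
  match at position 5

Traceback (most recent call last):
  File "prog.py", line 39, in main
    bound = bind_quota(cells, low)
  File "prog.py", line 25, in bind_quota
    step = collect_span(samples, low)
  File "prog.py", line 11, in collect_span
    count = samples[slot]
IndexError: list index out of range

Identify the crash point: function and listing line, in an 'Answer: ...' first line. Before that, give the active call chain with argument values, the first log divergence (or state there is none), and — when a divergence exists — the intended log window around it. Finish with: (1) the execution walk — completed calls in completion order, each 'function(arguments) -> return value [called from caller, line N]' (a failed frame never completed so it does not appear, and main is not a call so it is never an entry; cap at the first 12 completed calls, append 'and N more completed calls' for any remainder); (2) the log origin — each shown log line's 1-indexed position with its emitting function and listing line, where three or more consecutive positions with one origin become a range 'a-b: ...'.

Answer: the error was raised in collect_span, line 11.
The tell: Everything matches until log position 5, which reads 'match at position 5' in place of 'match at position 2'.
Call chain: main -> bind_quota([10, 12, 5, 6, -1], 5) (called at line 39) -> collect_span([10, 12, 5, 6, -1], 5) (called at line 25).
First divergence: position 5 — the shown line 'match at position 5' should read 'match at position 2'.
Intended log window:
  3: collect_span: 5 entries, threshold 5
  4: enter fold_scores: 5 items against 5
  5: match at position 2
  6: weigh_samples: inputs 10 and 3
Execution walk:
  fold_scores([10, 12, 5, 6, -1], 5) -> 5  [called from collect_span, line 9]
Log origin:
  1: logged in main at line 38
  2: logged in bind_quota at line 24
  3: logged in collect_span at line 8
  4: logged in fold_scores at line 2
  5: logged in collect_span at line 10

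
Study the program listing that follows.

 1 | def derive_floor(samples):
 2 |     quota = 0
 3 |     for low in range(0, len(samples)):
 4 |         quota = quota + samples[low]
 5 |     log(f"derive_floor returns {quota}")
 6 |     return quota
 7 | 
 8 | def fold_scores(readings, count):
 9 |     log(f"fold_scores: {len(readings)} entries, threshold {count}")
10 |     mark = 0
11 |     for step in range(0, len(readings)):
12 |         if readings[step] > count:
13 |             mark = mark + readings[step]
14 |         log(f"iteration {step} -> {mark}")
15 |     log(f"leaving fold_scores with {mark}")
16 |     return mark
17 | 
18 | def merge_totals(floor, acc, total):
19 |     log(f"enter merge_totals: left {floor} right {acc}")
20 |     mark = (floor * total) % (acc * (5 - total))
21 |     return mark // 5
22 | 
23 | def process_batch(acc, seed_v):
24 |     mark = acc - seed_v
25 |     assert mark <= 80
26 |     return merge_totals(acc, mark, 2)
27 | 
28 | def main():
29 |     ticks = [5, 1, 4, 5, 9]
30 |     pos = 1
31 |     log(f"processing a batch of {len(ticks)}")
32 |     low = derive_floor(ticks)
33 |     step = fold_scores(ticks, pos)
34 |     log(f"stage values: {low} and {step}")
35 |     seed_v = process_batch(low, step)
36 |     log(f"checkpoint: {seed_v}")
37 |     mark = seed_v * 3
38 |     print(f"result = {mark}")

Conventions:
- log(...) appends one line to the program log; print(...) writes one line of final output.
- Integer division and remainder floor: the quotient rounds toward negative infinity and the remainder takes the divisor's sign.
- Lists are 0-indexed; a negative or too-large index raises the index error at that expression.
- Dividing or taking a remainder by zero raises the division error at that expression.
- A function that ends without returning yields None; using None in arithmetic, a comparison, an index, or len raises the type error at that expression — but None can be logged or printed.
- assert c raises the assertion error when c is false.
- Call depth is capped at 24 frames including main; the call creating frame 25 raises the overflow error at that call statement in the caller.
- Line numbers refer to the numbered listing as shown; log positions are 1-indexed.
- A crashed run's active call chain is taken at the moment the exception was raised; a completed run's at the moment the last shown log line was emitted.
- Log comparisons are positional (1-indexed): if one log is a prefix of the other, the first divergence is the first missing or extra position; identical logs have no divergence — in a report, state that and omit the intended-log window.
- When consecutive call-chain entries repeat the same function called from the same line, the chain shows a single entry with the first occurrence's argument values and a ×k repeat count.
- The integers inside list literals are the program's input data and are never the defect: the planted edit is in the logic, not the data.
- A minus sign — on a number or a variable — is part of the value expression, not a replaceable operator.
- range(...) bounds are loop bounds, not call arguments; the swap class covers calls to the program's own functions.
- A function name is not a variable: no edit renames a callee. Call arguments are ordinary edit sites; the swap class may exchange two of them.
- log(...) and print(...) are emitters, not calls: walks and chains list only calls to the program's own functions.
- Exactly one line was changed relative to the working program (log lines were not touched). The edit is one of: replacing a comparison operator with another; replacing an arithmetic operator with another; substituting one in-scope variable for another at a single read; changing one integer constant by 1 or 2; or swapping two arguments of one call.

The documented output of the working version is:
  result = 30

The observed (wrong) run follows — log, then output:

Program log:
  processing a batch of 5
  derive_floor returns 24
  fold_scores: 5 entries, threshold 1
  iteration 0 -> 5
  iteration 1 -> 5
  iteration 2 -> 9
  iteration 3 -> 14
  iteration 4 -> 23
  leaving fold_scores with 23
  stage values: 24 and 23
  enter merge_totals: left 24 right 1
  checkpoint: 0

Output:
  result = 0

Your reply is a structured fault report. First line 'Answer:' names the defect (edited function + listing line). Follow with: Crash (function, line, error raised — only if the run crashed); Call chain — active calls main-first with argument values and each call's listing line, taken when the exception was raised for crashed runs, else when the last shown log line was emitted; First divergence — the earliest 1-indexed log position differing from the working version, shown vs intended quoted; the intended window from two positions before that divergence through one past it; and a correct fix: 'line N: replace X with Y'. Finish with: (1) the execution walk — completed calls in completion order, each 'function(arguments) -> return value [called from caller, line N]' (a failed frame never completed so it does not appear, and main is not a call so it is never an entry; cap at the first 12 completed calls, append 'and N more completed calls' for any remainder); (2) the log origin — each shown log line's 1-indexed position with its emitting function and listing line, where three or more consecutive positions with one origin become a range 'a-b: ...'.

Answer: the defect is in merge_totals at line 20.
Key observation: The log first diverges at position 12: the faulty run prints 'checkpoint: 0' where the working version prints 'checkpoint: 10'.
Call chain: main.
First divergence: position 12 — the shown line 'checkpoint: 0' should read 'checkpoint: 10'.
Intended log window:
  10: stage values: 24 and 23
  11: enter merge_totals: left 24 right 1
  12: checkpoint: 10
Execution walk:
  derive_floor([5, 1, 4, 5, 9]) -> 24  [called from main, line 32]
  fold_scores([5, 1, 4, 5, 9], 1) -> 23  [called from main, line 33]
  merge_totals(24, 1, 2) -> 0  [called from process_batch, line 26]
  process_batch(24, 23) -> 0  [called from main, line 35]
Origin of each log line:
  1: emitted by main (line 31)
  2: emitted by derive_floor (line 5)
  3: emitted by fold_scores (line 9)
  4-8: emitted by fold_scores (line 14)
  9: emitted by fold_scores (line 15)
  10: emitted by main (line 34)
  11: emitted by merge_totals (line 19)
  12: emitted by main (line 36)
A correct fix: line 20: replace `%` with `+`.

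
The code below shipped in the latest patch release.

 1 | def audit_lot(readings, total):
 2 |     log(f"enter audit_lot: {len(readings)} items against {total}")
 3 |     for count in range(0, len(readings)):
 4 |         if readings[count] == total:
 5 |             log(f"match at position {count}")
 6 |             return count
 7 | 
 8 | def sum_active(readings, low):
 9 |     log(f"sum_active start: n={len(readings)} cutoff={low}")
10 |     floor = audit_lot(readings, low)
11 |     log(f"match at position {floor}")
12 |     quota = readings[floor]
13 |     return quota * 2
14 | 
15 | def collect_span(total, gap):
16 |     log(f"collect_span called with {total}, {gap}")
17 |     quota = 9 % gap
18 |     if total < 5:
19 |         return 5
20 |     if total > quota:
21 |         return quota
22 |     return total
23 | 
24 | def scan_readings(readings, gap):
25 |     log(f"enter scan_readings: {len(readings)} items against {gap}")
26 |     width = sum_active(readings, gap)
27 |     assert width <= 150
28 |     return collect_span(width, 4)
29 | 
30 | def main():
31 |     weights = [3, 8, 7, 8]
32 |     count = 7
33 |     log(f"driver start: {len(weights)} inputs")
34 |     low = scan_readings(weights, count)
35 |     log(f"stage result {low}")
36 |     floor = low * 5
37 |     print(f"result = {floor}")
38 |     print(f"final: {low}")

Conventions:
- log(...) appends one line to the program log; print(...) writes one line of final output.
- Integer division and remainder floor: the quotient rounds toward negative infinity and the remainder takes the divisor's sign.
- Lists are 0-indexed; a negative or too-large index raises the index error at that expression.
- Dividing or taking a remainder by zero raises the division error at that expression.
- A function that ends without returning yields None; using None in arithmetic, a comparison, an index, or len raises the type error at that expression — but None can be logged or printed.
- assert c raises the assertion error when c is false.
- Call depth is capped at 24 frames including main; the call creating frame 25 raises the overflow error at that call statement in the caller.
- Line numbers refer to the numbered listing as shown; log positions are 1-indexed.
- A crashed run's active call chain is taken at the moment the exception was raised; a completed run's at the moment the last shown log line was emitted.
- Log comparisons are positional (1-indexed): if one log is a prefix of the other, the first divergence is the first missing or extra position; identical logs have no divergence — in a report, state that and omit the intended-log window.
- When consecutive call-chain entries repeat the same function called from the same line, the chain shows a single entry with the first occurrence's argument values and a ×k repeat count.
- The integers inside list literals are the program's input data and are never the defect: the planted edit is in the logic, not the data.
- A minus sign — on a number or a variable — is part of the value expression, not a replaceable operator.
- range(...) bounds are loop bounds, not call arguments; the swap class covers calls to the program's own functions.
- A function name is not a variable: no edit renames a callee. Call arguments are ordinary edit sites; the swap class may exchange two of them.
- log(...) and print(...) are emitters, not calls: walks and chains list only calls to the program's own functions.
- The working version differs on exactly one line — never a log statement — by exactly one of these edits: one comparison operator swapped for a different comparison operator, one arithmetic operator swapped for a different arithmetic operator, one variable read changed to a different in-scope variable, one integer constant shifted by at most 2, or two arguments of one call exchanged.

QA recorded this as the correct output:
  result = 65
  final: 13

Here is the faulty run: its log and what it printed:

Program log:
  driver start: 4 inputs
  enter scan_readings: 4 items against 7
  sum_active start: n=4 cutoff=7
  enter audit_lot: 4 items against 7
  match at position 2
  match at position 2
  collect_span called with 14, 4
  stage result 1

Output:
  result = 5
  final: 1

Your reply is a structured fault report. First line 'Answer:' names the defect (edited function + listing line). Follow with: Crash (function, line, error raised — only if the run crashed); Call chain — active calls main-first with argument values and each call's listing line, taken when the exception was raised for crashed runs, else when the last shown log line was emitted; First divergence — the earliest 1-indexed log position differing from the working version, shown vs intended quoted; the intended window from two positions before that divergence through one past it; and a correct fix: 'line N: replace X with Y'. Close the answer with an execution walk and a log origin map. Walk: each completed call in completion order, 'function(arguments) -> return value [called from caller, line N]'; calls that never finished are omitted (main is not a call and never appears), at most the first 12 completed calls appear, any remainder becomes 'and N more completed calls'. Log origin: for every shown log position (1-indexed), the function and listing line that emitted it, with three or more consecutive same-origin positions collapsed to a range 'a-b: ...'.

Answer: the defect is in collect_span at line 17.
Key observation: The log first diverges at position 8: the faulty run prints 'stage result 1' where the working version prints 'stage result 13'.
Call chain: main.
First divergence: position 8; shown 'stage result 1' vs intended 'stage result 13'.
Intended log window:
  6: match at position 2
  7: collect_span called with 14, 4
  8: stage result 13
Execution walk:
  audit_lot([3, 8, 7, 8], 7) -> 2  [called from sum_active, line 10]
  sum_active([3, 8, 7, 8], 7) -> 14  [called from scan_readings, line 26]
  collect_span(14, 4) -> 1  [called from scan_readings, line 28]
  scan_readings([3, 8, 7, 8], 7) -> 1  [called from main, line 34]
Log line origins:
  1: emitted by main (line 33)
  2: emitted by scan_readings (line 25)
  3: emitted by sum_active (line 9)
  4: emitted by audit_lot (line 2)
  5: emitted by audit_lot (line 5)
  6: emitted by sum_active (line 11)
  7: emitted by collect_span (line 16)
  8: emitted by main (line 35)
A correct fix: line 17: replace `%` with `+`.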